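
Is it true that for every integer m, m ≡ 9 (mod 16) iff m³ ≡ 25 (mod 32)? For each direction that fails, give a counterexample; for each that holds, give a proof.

(⟹) This fails: take m = 25. Then 25 ≡ 9 (mod 16), but 25³ = 15625 ≡ 9 (mod 32), not 25.

(⟸) Conversely, the residues r modulo 32 with r³ ≡ 25 (mod 32) are exactly {9}, and each is ≡ 9 (mod 16).

Only the reverse direction holds.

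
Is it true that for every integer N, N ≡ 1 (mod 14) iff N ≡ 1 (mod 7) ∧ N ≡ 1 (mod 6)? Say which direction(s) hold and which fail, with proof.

Converse. If N ≡ 1 (mod 7) and N ≡ 1 (mod 6), then by the Chinese remainder theorem N ≡ 1 (mod 42). Since 1 ≡ 1 (mod 14) and 14 ∣ 42, we get N ≡ 1 (mod 14).

Forward direction. This fails: N = 29 gives 29 ≡ 1 (mod 14) but 29 ≡ 5 (mod 6), so the conjunction on the right does not hold.

(⇒) fails; (⇐) holds.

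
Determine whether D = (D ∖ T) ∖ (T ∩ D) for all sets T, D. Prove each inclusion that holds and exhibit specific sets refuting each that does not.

(⊆) This inclusion fails. Take T = {1}, D = {1}; then 1 ∈ D but 1 ∉ (D ∖ T) ∖ (T ∩ D).

(⊇) Let x ∈ (D ∖ T) ∖ (T ∩ D). Then x ∈ D and x ∉ T, from which x ∈ D.

The sets are not equal: only the reverse inclusion holds.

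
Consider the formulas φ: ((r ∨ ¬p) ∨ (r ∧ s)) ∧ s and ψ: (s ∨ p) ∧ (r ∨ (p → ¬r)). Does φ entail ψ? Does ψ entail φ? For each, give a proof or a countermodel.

Only the forward implication holds.

(⟹) Assume the antecedent. If s is true, (s ∨ p) ∧ (r ∨ (p → ¬r)) reduces to true regardless of the other variables. If s is false, the antecedent cannot hold. Either way (s ∨ p) ∧ (r ∨ (p → ¬r)) holds.

(⟸) This fails. Under s = F, r = F, p = T, the left side is false but the right side is true.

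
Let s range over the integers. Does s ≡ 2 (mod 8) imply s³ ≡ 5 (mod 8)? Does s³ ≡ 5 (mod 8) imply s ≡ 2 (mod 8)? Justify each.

Neither implication holds.

(→) This fails: take s = 2. Then 2 ≡ 2 (mod 8), but 2³ = 8 ≡ 0 (mod 8), not 5.

(←) This fails: take s = 5. Then 5³ = 125 ≡ 5 (mod 8), yet 5 ≡ 5 (mod 8), not 2.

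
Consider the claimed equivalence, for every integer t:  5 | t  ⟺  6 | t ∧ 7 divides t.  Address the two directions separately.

[⇒] This fails: take t = 5. Certainly 5 ∣ 5, but 6 ∤ 5.

[⇐] This fails: take t = 42. Both 6 ∣ 42 and 7 ∣ 42, yet 42 is not a multiple of 5 (since 42 = 8·5 + 2), so 5 ∤ 42.

Both directions fail.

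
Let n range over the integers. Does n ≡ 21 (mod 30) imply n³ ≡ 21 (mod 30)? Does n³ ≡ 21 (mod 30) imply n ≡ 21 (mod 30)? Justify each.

Equivalent; both directions hold.

(⇒) Suppose n ≡ 21 (mod 30). Write n = 30j + 21. Then (30j + 21)³ = 27000j³ + 56700j² + 39690j + 9261 = 30(900j³ + 1890j² + 1323j + 308) + 21, so n³ ≡ 21 (mod 30).

(⇐) Conversely, suppose n³ ≡ 21 (mod 30). The only residue r in {0, …, 29} with r³ ≡ 21 (mod 30) is r = 21, so n ≡ 21 (mod 30).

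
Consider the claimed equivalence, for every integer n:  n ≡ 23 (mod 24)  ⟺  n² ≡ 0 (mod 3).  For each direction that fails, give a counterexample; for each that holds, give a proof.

[⇒] This fails: take n = 23. Then 23 ≡ 23 (mod 24), but 23² = 529 ≡ 1 (mod 3), not 0.

[⇐] This fails: take n = 0. Then 0² = 0 ≡ 0 (mod 3), yet 0 ≡ 0 (mod 24), not 23.

Neither direction holds.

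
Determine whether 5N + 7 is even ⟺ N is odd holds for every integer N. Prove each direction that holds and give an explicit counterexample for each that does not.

(⇒) Suppose 5N + 7 is even. Since 5 is odd, 5N and N have the same parity, so 5N + 7 ≡ N + 7 (mod 2). As 7 is odd, 5N + 7 is even exactly when N is odd. Thus N is odd.

(⇐) Conversely, suppose N is odd; write N = 2j + 1. Then 5N + 7 = 5·(2j + 1) + 7 = 2·5j + 12, which is even.

Both directions hold; the statement is true.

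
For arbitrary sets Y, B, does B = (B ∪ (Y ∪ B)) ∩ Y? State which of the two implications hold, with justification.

Neither inclusion holds.

(⟹) This inclusion fails. Take Y = ∅, B = {1}; then 1 ∈ B but 1 ∉ (B ∪ (Y ∪ B)) ∩ Y.

(⟸) This inclusion fails. Take Y = {1}, B = ∅; then 1 ∈ (B ∪ (Y ∪ B)) ∩ Y but 1 ∉ B.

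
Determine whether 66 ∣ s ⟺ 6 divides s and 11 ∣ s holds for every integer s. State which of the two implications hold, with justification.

(⇒) If 66 ∣ s, write s = 66q. Since 66 = 11·6, s = 6·(11q), so 6 ∣ s; and since 66 = 6·11, s = 11·(6q), so 11 ∣ s.

(⇐) Suppose 6 ∣ s and 11 ∣ s. Any common multiple of 6 and 11 is a multiple of their lcm; here gcd(6, 11) = 1, so lcm(6, 11) = 6·11 = 66, so 66 ∣ s.

The biconditional holds.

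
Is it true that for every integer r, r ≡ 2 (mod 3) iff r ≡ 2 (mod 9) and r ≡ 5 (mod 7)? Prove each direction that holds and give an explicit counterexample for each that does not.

Only the converse holds.

(⇐) If r ≡ 2 (mod 9) and r ≡ 5 (mod 7), then by the Chinese remainder theorem r ≡ 47 (mod 63). Since 47 ≡ 2 (mod 3) and 3 ∣ 63, we get r ≡ 2 (mod 3).

(⇒) This fails: r = 2 gives 2 ≡ 2 (mod 3) but 2 ≡ 2 (mod 7), so the conjunction on the right does not hold.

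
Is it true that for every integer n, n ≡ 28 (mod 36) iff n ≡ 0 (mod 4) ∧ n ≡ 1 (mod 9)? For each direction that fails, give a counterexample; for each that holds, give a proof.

(⇒) Suppose n ≡ 28 (mod 36); write n = 36j + 28. Since 4 ∣ 36, reducing mod 4 gives n ≡ 28 ≡ 0 (mod 4); since 9 ∣ 36, reducing mod 9 gives n ≡ 28 ≡ 1 (mod 9).

(⇐) Conversely, if n ≡ 0 (mod 4) and n ≡ 1 (mod 9), then by the Chinese remainder theorem n ≡ 28 (mod 36). This is exactly n ≡ 28 (mod 36).

Both directions hold; the statement is true.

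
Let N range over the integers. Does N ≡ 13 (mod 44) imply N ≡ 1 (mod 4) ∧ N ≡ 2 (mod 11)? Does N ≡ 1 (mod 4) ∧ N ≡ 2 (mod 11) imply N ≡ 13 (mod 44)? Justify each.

(→) Suppose N ≡ 13 (mod 44); write N = 44j + 13. Since 4 ∣ 44, reducing mod 4 gives N ≡ 13 ≡ 1 (mod 4); since 11 ∣ 44, reducing mod 11 gives N ≡ 13 ≡ 2 (mod 11).

(←) Conversely, if N ≡ 1 (mod 4) and N ≡ 2 (mod 11), then by the Chinese remainder theorem N ≡ 13 (mod 44). This is exactly N ≡ 13 (mod 44).

The biconditional holds.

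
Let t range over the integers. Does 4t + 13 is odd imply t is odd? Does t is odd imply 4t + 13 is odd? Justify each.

(⇒) This fails: take t = 0. Then 4t + 13 = 13, which is odd, yet t = 0 is even, not odd.

(⇐) Suppose t is odd. Since 4 is even, 4t is even for every t, so 4t + 13 has the same parity as 13, which is odd. Hence 4t + 13 is odd.

Only the reverse direction holds.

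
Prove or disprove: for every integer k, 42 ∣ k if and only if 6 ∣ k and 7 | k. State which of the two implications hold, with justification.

Both implications hold.

(→) If 42 ∣ k, write k = 42q. Since 42 = 7·6, k = 6·(7q), so 6 ∣ k; and since 42 = 6·7, k = 7·(6q), so 7 ∣ k.

(←) Suppose 6 ∣ k and 7 ∣ k. Any common multiple of 6 and 7 is a multiple of their lcm; here gcd(6, 7) = 1, so lcm(6, 7) = 6·7 = 42, so 42 ∣ k.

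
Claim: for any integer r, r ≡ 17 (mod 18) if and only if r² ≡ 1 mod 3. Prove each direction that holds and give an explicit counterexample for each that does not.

(⇒) Suppose r ≡ 17 (mod 18). Then r² ≡ 17² = 289 (mod 18), and since 3 ∣ 18, also r² ≡ 1 (mod 3).

(⇐) This fails: take r = 1. Then 1² = 1 ≡ 1 (mod 3), yet 1 ≡ 1 (mod 18), not 17.

(⇒) holds; (⇐) fails.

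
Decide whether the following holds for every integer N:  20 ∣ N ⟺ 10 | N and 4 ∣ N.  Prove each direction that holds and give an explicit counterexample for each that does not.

Equivalent; both directions hold.

(⇒) If 20 ∣ N, write N = 20q. Since 20 = 2·10, N = 10·(2q), so 10 ∣ N; and since 20 = 5·4, N = 4·(5q), so 4 ∣ N.

(⇐) Suppose 10 ∣ N and 4 ∣ N. Any common multiple of 10 and 4 is a multiple of their lcm; here lcm(10, 4) = 10·4/gcd(10, 4) = 40/2 = 20, so 20 ∣ N.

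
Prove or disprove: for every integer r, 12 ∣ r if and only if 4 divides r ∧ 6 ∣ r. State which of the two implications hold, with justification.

Forward direction. If 12 ∣ r, write r = 12q. Since 12 = 3·4, r = 4·(3q), so 4 ∣ r; and since 12 = 2·6, r = 6·(2q), so 6 ∣ r.

Converse. Suppose 4 ∣ r and 6 ∣ r. Any common multiple of 4 and 6 is a multiple of their lcm; here lcm(4, 6) = 4·6/gcd(4, 6) = 24/2 = 12, so 12 ∣ r.

Both implications hold.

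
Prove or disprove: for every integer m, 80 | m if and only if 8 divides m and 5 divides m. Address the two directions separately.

(→) If 80 ∣ m, write m = 80q. Since 80 = 10·8, m = 8·(10q), so 8 ∣ m; and since 80 = 16·5, m = 5·(16q), so 5 ∣ m.

(←) This fails: take m = 40. Both 8 ∣ 40 and 5 ∣ 40, yet 40 is not a multiple of 80 (since 40 = 0·80 + 40), so 80 ∤ 40.

The forward direction holds; the converse fails.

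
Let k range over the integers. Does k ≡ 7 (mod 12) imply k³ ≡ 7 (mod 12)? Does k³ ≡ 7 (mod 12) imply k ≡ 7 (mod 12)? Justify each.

[⇒] Suppose k ≡ 7 (mod 12). Write k = 12j + 7. Then (12j + 7)³ = 1728j³ + 3024j² + 1764j + 343 = 12(144j³ + 252j² + 147j + 28) + 7, so k³ ≡ 7 (mod 12).

[⇐] For the converse, argue contrapositively. If k ≢ 7 (mod 12), then k is congruent to one of 0, 1, 2, 3, 4, 5, 6, 8, 9, 10, 11 modulo 12, and these give k³ ≡ 0, 1, 8, 3, 4, 5, 0, 8, 9, 4, 11 respectively — never 7.

Both directions hold.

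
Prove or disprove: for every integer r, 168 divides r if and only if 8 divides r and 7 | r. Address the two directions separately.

Only the forward direction holds.

[⇒] If 168 ∣ r, write r = 168q. Since 168 = 21·8, r = 8·(21q), so 8 ∣ r; and since 168 = 24·7, r = 7·(24q), so 7 ∣ r.

[⇐] This fails: take r = 56. Both 8 ∣ 56 and 7 ∣ 56, yet 56 is not a multiple of 168 (since 56 = 0·168 + 56), so 168 ∤ 56.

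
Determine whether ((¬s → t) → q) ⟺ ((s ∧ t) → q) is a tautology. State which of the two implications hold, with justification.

Only the forward implication holds.

(⟹) Assume the antecedent. If t is true, the antecedent forces (t = T, q = T, s = F) or (t = T, q = T, s = T), and (s ∧ t) → q holds there. If t is false, (s ∧ t) → q reduces to true regardless of the other variables. Either way (s ∧ t) → q holds.

(⟸) This fails. Under t = T, q = F, s = F, the left side is false but the right side is true.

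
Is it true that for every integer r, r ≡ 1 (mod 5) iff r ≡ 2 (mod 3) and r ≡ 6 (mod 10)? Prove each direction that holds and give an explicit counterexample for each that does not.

[⇒] This fails: r = 1 gives 1 ≡ 1 (mod 5) but 1 ≡ 1 (mod 3), so the conjunction on the right does not hold.

[⇐] Conversely, if r ≡ 2 (mod 3) and r ≡ 6 (mod 10), then by the Chinese remainder theorem r ≡ 26 (mod 30). Since 26 ≡ 1 (mod 5) and 5 ∣ 30, we get r ≡ 1 (mod 5).

Only the converse holds.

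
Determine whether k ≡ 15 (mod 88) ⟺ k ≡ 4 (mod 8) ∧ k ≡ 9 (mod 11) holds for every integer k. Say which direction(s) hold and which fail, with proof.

(⇒) fails and (⇐) fails.

(⟹) This fails: k = 15 gives 15 ≡ 15 (mod 88) but 15 ≡ 7 (mod 8), so the conjunction on the right does not hold.

(⟸) This fails: k = 20 satisfies both congruences on the right (20 ≡ 4 mod 8 and 20 ≡ 9 mod 11) yet 20 ≡ 20 (mod 88), not 15.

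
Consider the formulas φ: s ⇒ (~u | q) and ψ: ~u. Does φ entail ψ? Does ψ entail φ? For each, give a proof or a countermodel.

Only the converse holds.

[⇒] This fails. Under s = F, q = F, u = T, the left side is true but the right side is false.

[⇐] Assume the antecedent. If s is true, the antecedent forces (s = T, q = F, u = F) or (s = T, q = T, u = F), and s ⇒ (~u | q) holds there. If s is false, s ⇒ (~u | q) reduces to true regardless of the other variables. Either way s ⇒ (~u | q) holds.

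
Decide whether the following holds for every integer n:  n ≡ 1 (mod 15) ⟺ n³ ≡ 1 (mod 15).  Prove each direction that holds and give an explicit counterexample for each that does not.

Both directions hold; the statement is true.

[⇒] Suppose n ≡ 1 (mod 15). Write n = 15j + 1. Then (15j + 1)³ = 3375j³ + 675j² + 45j + 1 = 15(225j³ + 45j² + 3j) + 1, so n³ ≡ 1 (mod 15).

[⇐] Conversely, suppose n³ ≡ 1 (mod 15). The only residue r in {0, …, 14} with r³ ≡ 1 (mod 15) is r = 1, so n ≡ 1 (mod 15).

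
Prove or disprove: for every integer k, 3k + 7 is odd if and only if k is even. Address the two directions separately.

Both directions hold.

(⟸) Suppose k is even; write k = 2j. Then 3k + 7 = 3·(2j) + 7 = 2·3j + 7, which is odd.

(⟹) Suppose 3k + 7 is odd. Since 3 is odd, 3k and k have the same parity, so 3k + 7 ≡ k + 7 (mod 2). As 7 is odd, 3k + 7 is odd exactly when k is even. Thus k is even.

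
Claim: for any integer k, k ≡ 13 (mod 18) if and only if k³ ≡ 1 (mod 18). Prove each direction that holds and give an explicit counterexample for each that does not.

Only the forward implication holds.

(⇒) Suppose k ≡ 13 (mod 18). Write k = 18j + 13. Then (18j + 13)³ = 5832j³ + 12636j² + 9126j + 2197 = 18(324j³ + 702j² + 507j + 122) + 1, so k³ ≡ 1 (mod 18).

(⇐) This fails: take k = 1. Then 1³ = 1 ≡ 1 (mod 18), yet 1 ≡ 1 (mod 18), not 13.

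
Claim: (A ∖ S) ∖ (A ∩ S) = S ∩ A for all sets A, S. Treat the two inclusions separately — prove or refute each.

(⊆) This inclusion fails. Take A = {1}, S = ∅; then 1 ∈ (A ∖ S) ∖ (A ∩ S) but 1 ∉ S ∩ A.

(⊇) This inclusion fails. Take A = {1}, S = {1}; then 1 ∈ S ∩ A but 1 ∉ (A ∖ S) ∖ (A ∩ S).

Both inclusions fail.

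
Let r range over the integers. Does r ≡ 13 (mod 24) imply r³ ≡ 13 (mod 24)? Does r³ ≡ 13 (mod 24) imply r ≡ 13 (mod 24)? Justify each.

Both directions hold; the statement is true.

[⇒] Suppose r ≡ 13 (mod 24). Write r = 24j + 13. Then (24j + 13)³ = 13824j³ + 22464j² + 12168j + 2197 = 24(576j³ + 936j² + 507j + 91) + 13, so r³ ≡ 13 (mod 24).

[⇐] Conversely, suppose r³ ≡ 13 (mod 24). The only residue r in {0, …, 23} with r³ ≡ 13 (mod 24) is r = 13, so r ≡ 13 (mod 24).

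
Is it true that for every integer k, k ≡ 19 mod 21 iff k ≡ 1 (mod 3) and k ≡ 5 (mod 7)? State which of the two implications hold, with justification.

Equivalent; both directions hold.

Forward direction. Suppose k ≡ 19 (mod 21); write k = 21j + 19. Since 3 ∣ 21, reducing mod 3 gives k ≡ 19 ≡ 1 (mod 3); since 7 ∣ 21, reducing mod 7 gives k ≡ 19 ≡ 5 (mod 7).

Converse. If k ≡ 1 (mod 3) and k ≡ 5 (mod 7), then by the Chinese remainder theorem k ≡ 19 (mod 21). This is exactly k ≡ 19 (mod 21).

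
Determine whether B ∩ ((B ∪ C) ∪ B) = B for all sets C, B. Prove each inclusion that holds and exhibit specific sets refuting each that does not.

(⟸) Let x ∈ B. Then either x ∈ B and x ∉ C; or x ∈ C ∩ B. In each case x ∈ B ∩ ((B ∪ C) ∪ B), so B ⊆ B ∩ ((B ∪ C) ∪ B).

(⟹) Let x ∈ B ∩ ((B ∪ C) ∪ B). Then either x ∈ B and x ∉ C; or x ∈ C ∩ B. In each case x ∈ B, so B ∩ ((B ∪ C) ∪ B) ⊆ B.

Both inclusions hold; the sets are equal.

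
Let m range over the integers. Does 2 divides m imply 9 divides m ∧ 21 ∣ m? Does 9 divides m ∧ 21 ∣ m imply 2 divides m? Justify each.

Forward direction. This fails: take m = 2. Certainly 2 ∣ 2, but 9 ∤ 2.

Converse. This fails: take m = 63. Both 9 ∣ 63 and 21 ∣ 63, yet 63 is not a multiple of 2 (since 63 = 31·2 + 1), so 2 ∤ 63.

Neither implication holds.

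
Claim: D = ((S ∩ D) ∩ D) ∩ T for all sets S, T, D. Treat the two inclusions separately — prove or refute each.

Forward inclusion. This inclusion fails. Take S = ∅, T = ∅, D = {1}; then 1 ∈ D but 1 ∉ ((S ∩ D) ∩ D) ∩ T.

Reverse inclusion. Let x ∈ ((S ∩ D) ∩ D) ∩ T. Then x ∈ S ∩ T ∩ D, from which x ∈ D.

The sets are not equal: only the reverse inclusion holds.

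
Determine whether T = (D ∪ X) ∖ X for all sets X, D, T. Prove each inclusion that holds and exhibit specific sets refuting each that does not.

Both inclusions fail.

(⊆) This inclusion fails. Take X = ∅, D = ∅, T = {1}; then 1 ∈ T but 1 ∉ (D ∪ X) ∖ X.

(⊇) This inclusion fails. Take X = ∅, D = {1}, T = ∅; then 1 ∈ (D ∪ X) ∖ X but 1 ∉ T.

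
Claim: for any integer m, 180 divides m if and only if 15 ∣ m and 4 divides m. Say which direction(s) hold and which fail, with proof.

The forward direction holds; the converse fails.

(→) If 180 ∣ m, write m = 180q. Since 180 = 12·15, m = 15·(12q), so 15 ∣ m; and since 180 = 45·4, m = 4·(45q), so 4 ∣ m.

(←) This fails: take m = 60. Both 15 ∣ 60 and 4 ∣ 60, yet 60 is not a multiple of 180 (since 60 = 0·180 + 60), so 180 ∤ 60.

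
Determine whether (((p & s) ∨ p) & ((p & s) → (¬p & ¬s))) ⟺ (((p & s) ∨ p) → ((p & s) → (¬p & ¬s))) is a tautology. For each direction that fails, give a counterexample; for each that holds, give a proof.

The forward direction holds; the converse fails.

(⇐) This fails. Under p = F, s = F, the left side is false but the right side is true.

(⇒) Assume the antecedent. If p is true, the antecedent forces (p = T, s = F), and the consequent holds there. If p is false, the antecedent cannot hold. Either way the consequent holds.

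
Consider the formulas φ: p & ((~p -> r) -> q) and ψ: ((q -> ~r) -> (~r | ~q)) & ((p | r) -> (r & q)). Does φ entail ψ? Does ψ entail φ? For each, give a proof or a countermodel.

(⇒) This fails. Under r = F, p = T, q = T, the left side is true but the right side is false.

(⇐) This fails. Under r = F, p = F, q = F, the left side is false but the right side is true.

Neither direction holds.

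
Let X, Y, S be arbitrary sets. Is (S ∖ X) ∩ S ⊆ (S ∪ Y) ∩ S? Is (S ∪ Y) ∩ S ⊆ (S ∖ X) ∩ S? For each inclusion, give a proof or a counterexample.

Only the forward inclusion holds.

(⊆) Let x ∈ (S ∖ X) ∩ S. Then either x ∈ S and x ∉ X, Y; or x ∈ Y ∩ S and x ∉ X. In each case x ∈ (S ∪ Y) ∩ S, so (S ∖ X) ∩ S ⊆ (S ∪ Y) ∩ S.

(⊇) This inclusion fails. Take X = {1}, Y = ∅, S = {1}; then 1 ∈ (S ∪ Y) ∩ S but 1 ∉ (S ∖ X) ∩ S.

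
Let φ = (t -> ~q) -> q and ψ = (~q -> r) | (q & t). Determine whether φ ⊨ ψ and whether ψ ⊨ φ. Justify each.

(⇒) holds; (⇐) fails.

(⟹) Assume the antecedent. If t is true, the antecedent forces (t = T, q = T, r = F) or (t = T, q = T, r = T), and (~q -> r) | (q & t) holds there. If t is false, the antecedent forces (t = F, q = T, r = F) or (t = F, q = T, r = T), and (~q -> r) | (q & t) holds there. Either way (~q -> r) | (q & t) holds.

(⟸) This fails. Under t = F, q = F, r = T, the left side is false but the right side is true.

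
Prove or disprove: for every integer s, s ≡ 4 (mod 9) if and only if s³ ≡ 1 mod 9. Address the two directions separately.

(⟸) This fails: take s = 1. Then 1³ = 1 ≡ 1 (mod 9), yet 1 ≡ 1 (mod 9), not 4.

(⟹) Suppose s ≡ 4 (mod 9). Write s = 9j + 4. Then (9j + 4)³ = 729j³ + 972j² + 432j + 64 = 9(81j³ + 108j² + 48j + 7) + 1, so s³ ≡ 1 (mod 9).

Only the forward direction holds.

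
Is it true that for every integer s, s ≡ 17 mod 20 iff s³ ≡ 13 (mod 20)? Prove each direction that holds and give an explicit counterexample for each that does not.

[⇒] Suppose s ≡ 17 mod 20. Write s = 20j + 17. Then (20j + 17)³ = 8000j³ + 20400j² + 17340j + 4913 = 20(400j³ + 1020j² + 867j + 245) + 13, so s³ ≡ 13 (mod 20).

[⇐] Conversely, suppose s³ ≡ 13 (mod 20). The only residue r in {0, …, 19} with r³ ≡ 13 (mod 20) is r = 17, so s ≡ 17 (mod 20).

Both directions hold.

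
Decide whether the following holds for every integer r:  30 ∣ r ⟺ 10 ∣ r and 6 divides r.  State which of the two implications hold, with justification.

[⇒] If 30 ∣ r, write r = 30q. Since 30 = 3·10, r = 10·(3q), so 10 ∣ r; and since 30 = 5·6, r = 6·(5q), so 6 ∣ r.

[⇐] Suppose 10 ∣ r and 6 ∣ r. Any common multiple of 10 and 6 is a multiple of their lcm; here lcm(10, 6) = 10·6/gcd(10, 6) = 60/2 = 30, so 30 ∣ r.

Both implications hold.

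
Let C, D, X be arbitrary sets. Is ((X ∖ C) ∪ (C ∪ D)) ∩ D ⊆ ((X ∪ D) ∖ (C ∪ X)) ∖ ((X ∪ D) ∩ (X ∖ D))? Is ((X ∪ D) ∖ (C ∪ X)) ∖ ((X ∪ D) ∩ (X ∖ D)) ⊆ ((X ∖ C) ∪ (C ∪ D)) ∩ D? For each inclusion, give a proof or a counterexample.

Only the reverse inclusion holds.

(⟸) Let x ∈ ((X ∪ D) ∖ (C ∪ X)) ∖ ((X ∪ D) ∩ (X ∖ D)). Then x ∈ D and x ∉ C, X, from which x ∈ ((X ∖ C) ∪ (C ∪ D)) ∩ D.

(⟹) This inclusion fails. Take C = {1}, D = {1}, X = ∅; then 1 ∈ ((X ∖ C) ∪ (C ∪ D)) ∩ D but 1 ∉ ((X ∪ D) ∖ (C ∪ X)) ∖ ((X ∪ D) ∩ (X ∖ D)).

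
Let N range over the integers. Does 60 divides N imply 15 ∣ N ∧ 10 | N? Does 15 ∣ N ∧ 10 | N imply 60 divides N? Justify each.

Only the forward implication holds.

[⇒] If 60 ∣ N, write N = 60q. Since 60 = 4·15, N = 15·(4q), so 15 ∣ N; and since 60 = 6·10, N = 10·(6q), so 10 ∣ N.

[⇐] This fails: take N = 30. Both 15 ∣ 30 and 10 ∣ 30, yet 30 is not a multiple of 60 (since 30 = 0·60 + 30), so 60 ∤ 30.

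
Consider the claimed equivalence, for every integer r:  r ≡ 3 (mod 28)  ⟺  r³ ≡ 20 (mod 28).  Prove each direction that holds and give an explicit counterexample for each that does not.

(⇒) fails and (⇐) fails.

[⇒] This fails: take r = 3. Then 3 ≡ 3 (mod 28), but 3³ = 27 ≡ 27 (mod 28), not 20.

[⇐] This fails: take r = 6. Then 6³ = 216 ≡ 20 (mod 28), yet 6 ≡ 6 (mod 28), not 3.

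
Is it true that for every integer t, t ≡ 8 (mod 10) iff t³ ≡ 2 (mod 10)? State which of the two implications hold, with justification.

[⇒] Suppose t ≡ 8 (mod 10). Write t = 10j + 8. Then (10j + 8)³ = 1000j³ + 2400j² + 1920j + 512 = 10(100j³ + 240j² + 192j + 51) + 2, so t³ ≡ 2 (mod 10).

[⇐] For the converse, argue contrapositively. If t ≢ 8 (mod 10), then t is congruent to one of 0, 1, 2, 3, 4, 5, 6, 7, 9 modulo 10, and these give t³ ≡ 0, 1, 8, 7, 4, 5, 6, 3, 9 respectively — never 2.

Both directions hold; the statement is true.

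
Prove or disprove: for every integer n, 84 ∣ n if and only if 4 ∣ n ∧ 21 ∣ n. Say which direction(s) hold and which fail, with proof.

Forward direction. If 84 ∣ n, write n = 84q. Since 84 = 21·4, n = 4·(21q), so 4 ∣ n; and since 84 = 4·21, n = 21·(4q), so 21 ∣ n.

Converse. Suppose 4 ∣ n and 21 ∣ n. Any common multiple of 4 and 21 is a multiple of their lcm; here gcd(4, 21) = 1, so lcm(4, 21) = 4·21 = 84, so 84 ∣ n.

Both directions hold.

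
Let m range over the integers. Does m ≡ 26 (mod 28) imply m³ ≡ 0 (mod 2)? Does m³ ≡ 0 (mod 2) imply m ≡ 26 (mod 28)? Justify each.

Not equivalent: only (⇒) holds.

(←) This fails: take m = 0. Then 0³ = 0 ≡ 0 (mod 2), yet 0 ≡ 0 (mod 28), not 26.

(→) Suppose m ≡ 26 (mod 28). Then m³ ≡ 26³ = 17576 (mod 28), and since 2 ∣ 28, also m³ ≡ 0 (mod 2).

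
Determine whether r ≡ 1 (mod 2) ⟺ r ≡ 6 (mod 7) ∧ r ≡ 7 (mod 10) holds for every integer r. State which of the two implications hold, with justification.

Forward direction. This fails: r = 1 gives 1 ≡ 1 (mod 2) but 1 ≡ 1 (mod 7), so the conjunction on the right does not hold.

Converse. If r ≡ 6 (mod 7) and r ≡ 7 (mod 10), then by the Chinese remainder theorem r ≡ 27 (mod 70). Since 27 ≡ 1 (mod 2) and 2 ∣ 70, we get r ≡ 1 (mod 2).

Not equivalent: only (⇐) holds.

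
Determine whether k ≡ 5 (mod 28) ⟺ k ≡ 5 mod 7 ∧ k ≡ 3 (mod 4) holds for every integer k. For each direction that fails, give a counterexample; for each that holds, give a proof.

(→) This fails: k = 5 gives 5 ≡ 5 (mod 28) but 5 ≡ 1 (mod 4), so the conjunction on the right does not hold.

(←) This fails: k = 19 satisfies both congruences on the right (19 ≡ 5 mod 7 and 19 ≡ 3 mod 4) yet 19 ≡ 19 (mod 28), not 5.

(⇒) fails and (⇐) fails.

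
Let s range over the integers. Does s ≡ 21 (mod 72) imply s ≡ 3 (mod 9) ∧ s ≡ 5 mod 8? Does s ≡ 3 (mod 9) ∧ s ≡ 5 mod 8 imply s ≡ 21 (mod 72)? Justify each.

Both directions hold.

Forward direction. Suppose s ≡ 21 (mod 72); write s = 72j + 21. Since 9 ∣ 72, reducing mod 9 gives s ≡ 21 ≡ 3 (mod 9); since 8 ∣ 72, reducing mod 8 gives s ≡ 21 ≡ 5 (mod 8).

Converse. If s ≡ 3 (mod 9) and s ≡ 5 (mod 8), then by the Chinese remainder theorem s ≡ 21 (mod 72). This is exactly s ≡ 21 (mod 72).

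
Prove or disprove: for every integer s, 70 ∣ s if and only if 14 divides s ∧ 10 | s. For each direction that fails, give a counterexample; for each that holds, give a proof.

(⇒) If 70 ∣ s, write s = 70q. Since 70 = 5·14, s = 14·(5q), so 14 ∣ s; and since 70 = 7·10, s = 10·(7q), so 10 ∣ s.

(⇐) Suppose 14 ∣ s and 10 ∣ s. Any common multiple of 14 and 10 is a multiple of their lcm; here lcm(14, 10) = 14·10/gcd(14, 10) = 140/2 = 70, so 70 ∣ s.

The biconditional holds.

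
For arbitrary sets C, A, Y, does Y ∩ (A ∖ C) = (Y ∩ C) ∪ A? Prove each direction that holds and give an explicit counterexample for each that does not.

Only the forward inclusion holds.

(⟹) Let x ∈ Y ∩ (A ∖ C). Then x ∈ A ∩ Y and x ∉ C, from which x ∈ (Y ∩ C) ∪ A.

(⟸) This inclusion fails. Take C = ∅, A = {1}, Y = ∅; then 1 ∈ (Y ∩ C) ∪ A but 1 ∉ Y ∩ (A ∖ C).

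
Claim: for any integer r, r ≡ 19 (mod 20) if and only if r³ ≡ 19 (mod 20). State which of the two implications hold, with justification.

(←) Suppose r³ ≡ 19 (mod 20). The only residue r in {0, …, 19} with r³ ≡ 19 (mod 20) is r = 19, so r ≡ 19 (mod 20).

(→) Suppose r ≡ 19 (mod 20). Write r = 20j + 19. Then (20j + 19)³ = 8000j³ + 22800j² + 21660j + 6859 = 20(400j³ + 1140j² + 1083j + 342) + 19, so r³ ≡ 19 (mod 20).

Equivalent; both directions hold.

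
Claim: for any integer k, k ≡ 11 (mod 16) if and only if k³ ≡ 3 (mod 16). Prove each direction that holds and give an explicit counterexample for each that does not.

[⇒] Suppose k ≡ 11 (mod 16). Write k = 16j + 11. Then (16j + 11)³ = 4096j³ + 8448j² + 5808j + 1331 = 16(256j³ + 528j² + 363j + 83) + 3, so k³ ≡ 3 (mod 16).

[⇐] Conversely, suppose k³ ≡ 3 (mod 16). The only residue r in {0, …, 15} with r³ ≡ 3 (mod 16) is r = 11, so k ≡ 11 (mod 16).

The biconditional holds.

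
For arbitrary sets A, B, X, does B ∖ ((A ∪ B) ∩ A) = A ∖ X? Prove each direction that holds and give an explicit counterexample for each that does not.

Forward inclusion. This inclusion fails. Take A = ∅, B = {1}, X = ∅; then 1 ∈ B ∖ ((A ∪ B) ∩ A) but 1 ∉ A ∖ X.

Reverse inclusion. This inclusion fails. Take A = {1}, B = ∅, X = ∅; then 1 ∈ A ∖ X but 1 ∉ B ∖ ((A ∪ B) ∩ A).

Neither inclusion holds.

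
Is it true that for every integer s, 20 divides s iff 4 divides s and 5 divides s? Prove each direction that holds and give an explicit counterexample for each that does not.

Both implications hold.

[⇒] If 20 ∣ s, write s = 20q. Since 20 = 5·4, s = 4·(5q), so 4 ∣ s; and since 20 = 4·5, s = 5·(4q), so 5 ∣ s.

[⇐] Suppose 4 ∣ s and 5 ∣ s. Any common multiple of 4 and 5 is a multiple of their lcm; here gcd(4, 5) = 1, so lcm(4, 5) = 4·5 = 20, so 20 ∣ s.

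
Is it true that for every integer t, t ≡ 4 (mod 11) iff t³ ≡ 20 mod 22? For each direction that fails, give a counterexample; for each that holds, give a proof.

The forward direction fails; the converse holds.

[⇒] This fails: take t = 15. Then 15 ≡ 4 (mod 11), but 15³ = 3375 ≡ 9 (mod 22), not 20.

[⇐] Conversely, the residues r modulo 22 with r³ ≡ 20 (mod 22) are exactly {4}, and each is ≡ 4 (mod 11).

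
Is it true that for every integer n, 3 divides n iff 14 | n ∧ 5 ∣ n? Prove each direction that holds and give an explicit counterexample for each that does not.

Forward direction. This fails: take n = 3. Certainly 3 ∣ 3, but 14 ∤ 3.

Converse. This fails: take n = 70. Both 14 ∣ 70 and 5 ∣ 70, yet 70 is not a multiple of 3 (since 70 = 23·3 + 1), so 3 ∤ 70.

Neither direction holds.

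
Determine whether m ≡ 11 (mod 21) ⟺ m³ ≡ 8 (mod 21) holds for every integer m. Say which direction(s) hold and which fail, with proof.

(⇒) holds; (⇐) fails.

(⟸) This fails: take m = 2. Then 2³ = 8 ≡ 8 (mod 21), yet 2 ≡ 2 (mod 21), not 11.

(⟹) Suppose m ≡ 11 (mod 21). Write m = 21j + 11. Then (21j + 11)³ = 9261j³ + 14553j² + 7623j + 1331 = 21(441j³ + 693j² + 363j + 63) + 8, so m³ ≡ 8 (mod 21).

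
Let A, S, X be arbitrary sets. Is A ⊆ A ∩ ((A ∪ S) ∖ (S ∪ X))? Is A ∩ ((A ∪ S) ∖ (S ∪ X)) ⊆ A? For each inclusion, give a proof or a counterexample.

The sets are not equal: only the reverse inclusion holds.

(⊇) Let x ∈ A ∩ ((A ∪ S) ∖ (S ∪ X)). Then x ∈ A and x ∉ S, X, from which x ∈ A.

(⊆) This inclusion fails. Take A = {1}, S = {1}, X = ∅; then 1 ∈ A but 1 ∉ A ∩ ((A ∪ S) ∖ (S ∪ X)).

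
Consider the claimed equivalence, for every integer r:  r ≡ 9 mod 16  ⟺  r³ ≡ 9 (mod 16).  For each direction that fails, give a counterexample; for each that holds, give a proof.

Both directions hold.

(→) Suppose r ≡ 9 mod 16. Write r = 16j + 9. Then (16j + 9)³ = 4096j³ + 6912j² + 3888j + 729 = 16(256j³ + 432j² + 243j + 45) + 9, so r³ ≡ 9 (mod 16).

(←) Conversely, suppose r³ ≡ 9 (mod 16). The only residue r in {0, …, 15} with r³ ≡ 9 (mod 16) is r = 9, so r ≡ 9 (mod 16).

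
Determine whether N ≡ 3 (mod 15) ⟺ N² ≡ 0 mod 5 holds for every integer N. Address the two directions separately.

[⇒] This fails: take N = 3. Then 3 ≡ 3 (mod 15), but 3² = 9 ≡ 4 (mod 5), not 0.

[⇐] This fails: take N = 0. Then 0² = 0 ≡ 0 (mod 5), yet 0 ≡ 0 (mod 15), not 3.

Neither direction holds.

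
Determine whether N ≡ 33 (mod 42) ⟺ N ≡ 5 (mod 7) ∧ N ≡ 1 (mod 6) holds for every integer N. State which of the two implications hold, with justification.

(⇒) This fails: N = 33 gives 33 ≡ 33 (mod 42) but 33 ≡ 3 (mod 6), so the conjunction on the right does not hold.

(⇐) This fails: N = 19 satisfies both congruences on the right (19 ≡ 5 mod 7 and 19 ≡ 1 mod 6) yet 19 ≡ 19 (mod 42), not 33.

Neither direction holds.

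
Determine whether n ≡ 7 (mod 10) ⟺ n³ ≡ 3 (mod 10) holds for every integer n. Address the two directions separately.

(→) Suppose n ≡ 7 (mod 10). Write n = 10j + 7. Then (10j + 7)³ = 1000j³ + 2100j² + 1470j + 343 = 10(100j³ + 210j² + 147j + 34) + 3, so n³ ≡ 3 (mod 10).

(←) For the converse, argue contrapositively. If n ≢ 7 (mod 10), then n is congruent to one of 0, 1, 2, 3, 4, 5, 6, 8, 9 modulo 10, and these give n³ ≡ 0, 1, 8, 7, 4, 5, 6, 2, 9 respectively — never 3.

The biconditional holds.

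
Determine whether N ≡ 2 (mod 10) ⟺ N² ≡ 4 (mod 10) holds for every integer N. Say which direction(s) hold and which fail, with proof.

(→) Suppose N ≡ 2 (mod 10). Write N = 10j + 2. Then (10j + 2)² = 100j² + 40j + 4 = 10(10j² + 4j) + 4, so N² ≡ 4 (mod 10).

(←) This fails: take N = 8. Then 8² = 64 ≡ 4 (mod 10), yet 8 ≡ 8 (mod 10), not 2.

Only the forward implication holds.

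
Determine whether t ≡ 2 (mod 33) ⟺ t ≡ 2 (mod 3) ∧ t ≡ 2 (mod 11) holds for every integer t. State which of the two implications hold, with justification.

Both implications hold.

(⟹) Suppose t ≡ 2 (mod 33); write t = 33j + 2. Since 3 ∣ 33, reducing mod 3 gives t ≡ 2 (mod 3); since 11 ∣ 33, reducing mod 11 gives t ≡ 2 (mod 11).

(⟸) Conversely, if t ≡ 2 (mod 3) and t ≡ 2 (mod 11), then by the Chinese remainder theorem t ≡ 2 (mod 33). This is exactly t ≡ 2 (mod 33).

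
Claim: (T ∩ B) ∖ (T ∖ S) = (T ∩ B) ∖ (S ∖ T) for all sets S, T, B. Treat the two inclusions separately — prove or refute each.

(⊆) Let x ∈ (T ∩ B) ∖ (T ∖ S). Then x ∈ S ∩ T ∩ B, from which x ∈ (T ∩ B) ∖ (S ∖ T).

(⊇) This inclusion fails. Take S = ∅, T = {1}, B = {1}; then 1 ∈ (T ∩ B) ∖ (S ∖ T) but 1 ∉ (T ∩ B) ∖ (T ∖ S).

The sets are not equal: only the forward inclusion holds.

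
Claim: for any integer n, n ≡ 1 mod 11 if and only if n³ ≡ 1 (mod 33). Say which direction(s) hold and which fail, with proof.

[⇐] The residues r modulo 33 with r³ ≡ 1 (mod 33) are exactly {1}, and each is ≡ 1 (mod 11).

[⇒] This fails: take n = 12. Then 12 ≡ 1 (mod 11), but 12³ = 1728 ≡ 12 (mod 33), not 1.

(⇒) fails; (⇐) holds.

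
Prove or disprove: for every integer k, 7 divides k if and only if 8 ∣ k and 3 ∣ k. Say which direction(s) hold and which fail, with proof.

Neither direction holds.

(→) This fails: take k = 7. Certainly 7 ∣ 7, but 8 ∤ 7.

(←) This fails: take k = 24. Both 8 ∣ 24 and 3 ∣ 24, yet 24 is not a multiple of 7 (since 24 = 3·7 + 3), so 7 ∤ 24.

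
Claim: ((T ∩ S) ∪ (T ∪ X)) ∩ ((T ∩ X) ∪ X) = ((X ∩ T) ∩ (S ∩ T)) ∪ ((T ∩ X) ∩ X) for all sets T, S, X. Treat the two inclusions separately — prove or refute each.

Forward inclusion. This inclusion fails. Take T = ∅, S = ∅, X = {1}; then 1 ∈ ((T ∩ S) ∪ (T ∪ X)) ∩ ((T ∩ X) ∪ X) but 1 ∉ ((X ∩ T) ∩ (S ∩ T)) ∪ ((T ∩ X) ∩ X).

Reverse inclusion. Let x ∈ ((X ∩ T) ∩ (S ∩ T)) ∪ ((T ∩ X) ∩ X). Then either x ∈ T ∩ X and x ∉ S; or x ∈ T ∩ S ∩ X. In each case x ∈ ((T ∩ S) ∪ (T ∪ X)) ∩ ((T ∩ X) ∪ X), so ((X ∩ T) ∩ (S ∩ T)) ∪ ((T ∩ X) ∩ X) ⊆ ((T ∩ S) ∪ (T ∪ X)) ∩ ((T ∩ X) ∪ X).

The sets are not equal: only the reverse inclusion holds.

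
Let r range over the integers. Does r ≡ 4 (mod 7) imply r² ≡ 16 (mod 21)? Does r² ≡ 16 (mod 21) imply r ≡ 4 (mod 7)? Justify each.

Neither direction holds.

(→) This fails: take r = 18. Then 18 ≡ 4 (mod 7), but 18² = 324 ≡ 9 (mod 21), not 16.

(←) This fails: take r = 10. Then 10² = 100 ≡ 16 (mod 21), yet 10 ≡ 3 (mod 7), not 4.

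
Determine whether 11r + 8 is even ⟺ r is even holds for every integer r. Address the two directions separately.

(⇒) Suppose 11r + 8 is even. Since 11 is odd, 11r and r have the same parity, so 11r + 8 ≡ r + 8 (mod 2). As 8 is even, 11r + 8 is even exactly when r is even. Thus r is even.

(⇐) Conversely, suppose r is even; write r = 2j. Then 11r + 8 = 11·(2j) + 8 = 2·11j + 8, which is even.

Both directions hold.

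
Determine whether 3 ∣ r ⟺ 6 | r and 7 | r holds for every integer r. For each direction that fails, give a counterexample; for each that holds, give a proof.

(⇒) fails; (⇐) holds.

[⇐] Suppose 6 ∣ r and 7 ∣ r. Any common multiple of 6 and 7 is a multiple of their lcm; here gcd(6, 7) = 1, so lcm(6, 7) = 6·7 = 42, so 42 ∣ r. Since 3 ∣ 42, it follows that 3 ∣ r.

[⇒] This fails: take r = 3. Certainly 3 ∣ 3, but 6 ∤ 3.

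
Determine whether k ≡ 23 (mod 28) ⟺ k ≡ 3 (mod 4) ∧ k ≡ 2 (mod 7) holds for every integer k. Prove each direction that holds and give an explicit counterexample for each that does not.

[⇐] If k ≡ 3 (mod 4) and k ≡ 2 (mod 7), then by the Chinese remainder theorem k ≡ 23 (mod 28). This is exactly k ≡ 23 (mod 28).

[⇒] Suppose k ≡ 23 (mod 28); write k = 28j + 23. Since 4 ∣ 28, reducing mod 4 gives k ≡ 23 ≡ 3 (mod 4); since 7 ∣ 28, reducing mod 7 gives k ≡ 23 ≡ 2 (mod 7).

Both directions hold.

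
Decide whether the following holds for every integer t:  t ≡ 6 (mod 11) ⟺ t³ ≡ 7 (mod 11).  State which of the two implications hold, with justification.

The biconditional holds.

(→) Suppose t ≡ 6 (mod 11). Write t = 11j + 6. Then (11j + 6)³ = 1331j³ + 2178j² + 1188j + 216 = 11(121j³ + 198j² + 108j + 19) + 7, so t³ ≡ 7 (mod 11).

(←) For the converse, argue contrapositively. If t ≢ 6 (mod 11), then t is congruent to one of 0, 1, 2, 3, 4, 5, 7, 8, 9, 10 modulo 11, and these give t³ ≡ 0, 1, 8, 5, 9, 4, 2, 6, 3, 10 respectively — never 7.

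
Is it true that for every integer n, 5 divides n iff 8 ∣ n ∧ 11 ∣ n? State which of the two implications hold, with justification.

[⇒] This fails: take n = 5. Certainly 5 ∣ 5, but 8 ∤ 5.

[⇐] This fails: take n = 88. Both 8 ∣ 88 and 11 ∣ 88, yet 88 is not a multiple of 5 (since 88 = 17·5 + 3), so 5 ∤ 88.

Neither implication holds.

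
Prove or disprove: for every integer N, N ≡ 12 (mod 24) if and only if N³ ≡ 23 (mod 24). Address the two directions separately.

Neither direction holds.

[⇒] This fails: take N = 12. Then 12 ≡ 12 (mod 24), but 12³ = 1728 ≡ 0 (mod 24), not 23.

[⇐] This fails: take N = 23. Then 23³ = 12167 ≡ 23 (mod 24), yet 23 ≡ 23 (mod 24), not 12.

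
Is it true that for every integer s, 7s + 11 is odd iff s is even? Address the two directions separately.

(⇒) Suppose 7s + 11 is odd. Since 7 is odd, 7s and s have the same parity, so 7s + 11 ≡ s + 11 (mod 2). As 11 is odd, 7s + 11 is odd exactly when s is even. Thus s is even.

(⇐) Conversely, suppose s is even; write s = 2j. Then 7s + 11 = 7·(2j) + 11 = 2·7j + 11, which is odd.

Both directions hold.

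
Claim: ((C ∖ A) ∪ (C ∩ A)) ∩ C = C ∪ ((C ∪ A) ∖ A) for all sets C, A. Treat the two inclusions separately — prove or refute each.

The two sets are equal.

(⟸) Let x ∈ C ∪ ((C ∪ A) ∖ A). Then either x ∈ C and x ∉ A; or x ∈ C ∩ A. In each case x ∈ ((C ∖ A) ∪ (C ∩ A)) ∩ C, so C ∪ ((C ∪ A) ∖ A) ⊆ ((C ∖ A) ∪ (C ∩ A)) ∩ C.

(⟹) Let x ∈ ((C ∖ A) ∪ (C ∩ A)) ∩ C. Then either x ∈ C and x ∉ A; or x ∈ C ∩ A. In each case x ∈ C ∪ ((C ∪ A) ∖ A), so ((C ∖ A) ∪ (C ∩ A)) ∩ C ⊆ C ∪ ((C ∪ A) ∖ A).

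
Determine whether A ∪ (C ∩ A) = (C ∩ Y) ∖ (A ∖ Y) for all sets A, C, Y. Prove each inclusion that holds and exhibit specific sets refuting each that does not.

(⊆) This inclusion fails. Take A = {1}, C = ∅, Y = ∅; then 1 ∈ A ∪ (C ∩ A) but 1 ∉ (C ∩ Y) ∖ (A ∖ Y).

(⊇) This inclusion fails. Take A = ∅, C = {1}, Y = {1}; then 1 ∈ (C ∩ Y) ∖ (A ∖ Y) but 1 ∉ A ∪ (C ∩ A).

(⊆) fails and (⊇) fails.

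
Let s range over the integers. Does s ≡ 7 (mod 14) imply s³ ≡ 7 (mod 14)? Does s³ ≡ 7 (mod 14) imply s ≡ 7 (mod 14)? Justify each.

Both directions hold.

Forward direction. Suppose s ≡ 7 (mod 14). Write s = 14j + 7. Then (14j + 7)³ = 2744j³ + 4116j² + 2058j + 343 = 14(196j³ + 294j² + 147j + 24) + 7, so s³ ≡ 7 (mod 14).

Converse. Suppose s³ ≡ 7 (mod 14). The only residue r in {0, …, 13} with r³ ≡ 7 (mod 14) is r = 7, so s ≡ 7 (mod 14).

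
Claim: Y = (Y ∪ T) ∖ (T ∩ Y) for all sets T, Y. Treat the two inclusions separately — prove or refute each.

(⊆) fails and (⊇) fails.

(⊆) This inclusion fails. Take T = {1}, Y = {1}; then 1 ∈ Y but 1 ∉ (Y ∪ T) ∖ (T ∩ Y).

(⊇) This inclusion fails. Take T = {1}, Y = ∅; then 1 ∈ (Y ∪ T) ∖ (T ∩ Y) but 1 ∉ Y.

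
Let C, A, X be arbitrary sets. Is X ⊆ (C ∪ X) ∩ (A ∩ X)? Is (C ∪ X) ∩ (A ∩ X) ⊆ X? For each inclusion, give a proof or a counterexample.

Only the reverse inclusion holds.

Forward inclusion. This inclusion fails. Take C = ∅, A = ∅, X = {1}; then 1 ∈ X but 1 ∉ (C ∪ X) ∩ (A ∩ X).

Reverse inclusion. Let x ∈ (C ∪ X) ∩ (A ∩ X). Then either x ∈ A ∩ X and x ∉ C; or x ∈ C ∩ A ∩ X. In each case x ∈ X, so (C ∪ X) ∩ (A ∩ X) ⊆ X.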